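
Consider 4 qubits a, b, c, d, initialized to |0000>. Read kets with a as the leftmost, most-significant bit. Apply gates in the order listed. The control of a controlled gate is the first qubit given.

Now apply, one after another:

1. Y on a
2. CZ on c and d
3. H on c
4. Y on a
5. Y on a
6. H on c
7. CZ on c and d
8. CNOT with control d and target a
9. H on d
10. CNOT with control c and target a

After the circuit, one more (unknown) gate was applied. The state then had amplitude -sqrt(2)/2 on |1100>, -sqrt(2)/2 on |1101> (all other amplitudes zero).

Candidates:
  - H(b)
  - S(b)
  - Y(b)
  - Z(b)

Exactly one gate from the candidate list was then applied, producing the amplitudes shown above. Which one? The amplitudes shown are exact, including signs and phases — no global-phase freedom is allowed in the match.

The applied gate was Y(b). Key observation: steps 2-7 multiply out to the identity, so the circuit reduces to the remaining gates.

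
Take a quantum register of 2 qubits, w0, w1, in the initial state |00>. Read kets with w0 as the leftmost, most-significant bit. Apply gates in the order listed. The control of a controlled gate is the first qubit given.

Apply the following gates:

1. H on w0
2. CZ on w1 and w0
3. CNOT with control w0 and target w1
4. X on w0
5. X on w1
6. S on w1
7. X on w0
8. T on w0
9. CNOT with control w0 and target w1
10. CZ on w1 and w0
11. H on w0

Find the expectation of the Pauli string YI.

The observable YI averages to -sqrt(2)/2.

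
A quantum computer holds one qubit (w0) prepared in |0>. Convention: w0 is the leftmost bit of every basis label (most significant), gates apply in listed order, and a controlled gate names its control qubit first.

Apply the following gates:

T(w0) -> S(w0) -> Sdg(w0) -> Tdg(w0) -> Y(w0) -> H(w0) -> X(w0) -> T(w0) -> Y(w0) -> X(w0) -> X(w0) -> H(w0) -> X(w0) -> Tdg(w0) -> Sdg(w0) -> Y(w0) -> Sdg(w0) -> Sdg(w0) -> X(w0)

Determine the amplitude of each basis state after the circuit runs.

The final amplitudes are -exp(3*I*pi/4)/2 + I/2 on |0>, -1/2 + exp(3*I*pi/4)/2 on |1>.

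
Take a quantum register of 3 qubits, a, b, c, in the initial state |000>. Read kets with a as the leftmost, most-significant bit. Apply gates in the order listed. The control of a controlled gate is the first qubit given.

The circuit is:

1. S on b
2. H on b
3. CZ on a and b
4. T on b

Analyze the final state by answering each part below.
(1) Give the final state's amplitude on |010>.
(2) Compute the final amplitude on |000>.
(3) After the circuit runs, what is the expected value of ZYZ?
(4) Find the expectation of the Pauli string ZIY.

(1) The final state's coefficient on |010> equals sqrt(2)*exp(I*pi/4)/2.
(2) |000> carries amplitude sqrt(2)/2 in the final state.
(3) In the final state, ZYZ has expectation sqrt(2)/2.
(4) The observable ZIY averages to 0.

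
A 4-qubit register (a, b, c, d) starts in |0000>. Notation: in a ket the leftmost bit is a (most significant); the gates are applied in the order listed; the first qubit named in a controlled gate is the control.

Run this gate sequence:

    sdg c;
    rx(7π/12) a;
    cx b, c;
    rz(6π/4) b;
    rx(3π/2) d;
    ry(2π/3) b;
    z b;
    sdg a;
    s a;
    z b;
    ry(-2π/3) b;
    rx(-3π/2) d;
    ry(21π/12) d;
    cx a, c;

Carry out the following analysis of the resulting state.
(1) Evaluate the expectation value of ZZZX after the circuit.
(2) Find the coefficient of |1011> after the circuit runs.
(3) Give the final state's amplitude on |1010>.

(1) The observable ZZZX averages to -sqrt(2)/2. Key observation: gates 5-12 undo each other exactly, leaving only the rest of the circuit to track.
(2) The final state's coefficient on |1011> equals (-sqrt(6) + sqrt(2) + 2*sqrt(3))*exp(3*I*pi/4)/8.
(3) The final state's coefficient on |1010> equals (-sqrt(6) - 2 - sqrt(2))*exp(3*I*pi/4)/8.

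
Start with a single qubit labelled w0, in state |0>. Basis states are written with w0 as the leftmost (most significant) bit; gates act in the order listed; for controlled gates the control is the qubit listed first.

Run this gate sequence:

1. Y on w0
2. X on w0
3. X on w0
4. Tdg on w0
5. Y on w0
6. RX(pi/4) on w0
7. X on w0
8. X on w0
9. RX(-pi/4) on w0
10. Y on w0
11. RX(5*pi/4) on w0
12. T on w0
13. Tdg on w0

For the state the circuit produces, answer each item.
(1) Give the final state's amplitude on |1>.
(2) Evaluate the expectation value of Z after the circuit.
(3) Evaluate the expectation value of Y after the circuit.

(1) The final state's coefficient on |1> equals -sqrt(2 - sqrt(2))*exp(I*pi/4)/2.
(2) The expectation value of Z is sqrt(2)/2.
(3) The expectation value of Y is -sqrt(2)/2.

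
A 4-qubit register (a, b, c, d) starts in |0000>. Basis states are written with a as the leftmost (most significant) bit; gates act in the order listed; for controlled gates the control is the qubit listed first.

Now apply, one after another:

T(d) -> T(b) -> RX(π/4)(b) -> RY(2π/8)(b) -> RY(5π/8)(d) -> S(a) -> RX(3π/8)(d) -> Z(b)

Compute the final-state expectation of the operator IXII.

In the final state, IXII has expectation -sqrt(2)*sqrt(1/2 - sqrt(2)/4)*sqrt(sqrt(2)/4 + 1/2)*sin(5*pi/16)**2*cos(3*pi/16)**2 - sqrt(2)*sqrt(1/2 - sqrt(2)/4)*sqrt(sqrt(2)/4 + 1/2)*cos(3*pi/16)**2*cos(5*pi/16)**2 - sqrt(2)*sqrt(1/2 - sqrt(2)/4)*sqrt(sqrt(2)/4 + 1/2)*sin(3*pi/16)**2*sin(5*pi/16)**2 - sqrt(2)*sqrt(1/2 - sqrt(2)/4)*sqrt(sqrt(2)/4 + 1/2)*sin(3*pi/16)**2*cos(5*pi/16)**2.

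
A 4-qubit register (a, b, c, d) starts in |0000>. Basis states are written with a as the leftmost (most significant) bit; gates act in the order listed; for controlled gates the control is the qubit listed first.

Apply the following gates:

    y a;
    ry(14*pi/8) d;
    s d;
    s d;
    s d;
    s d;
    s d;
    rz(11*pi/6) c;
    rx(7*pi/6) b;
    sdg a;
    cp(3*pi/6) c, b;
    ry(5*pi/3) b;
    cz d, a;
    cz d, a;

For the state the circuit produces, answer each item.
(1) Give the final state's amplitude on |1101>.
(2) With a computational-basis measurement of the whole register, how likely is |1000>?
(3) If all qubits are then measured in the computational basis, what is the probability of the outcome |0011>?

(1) |1101> carries amplitude sqrt(2 - sqrt(2))*(sqrt(6) + 3*sqrt(2) - sqrt(2)*I + sqrt(6)*I)*exp(I*pi/12)/16 in the final state. Key observation: gates 4-7 undo each other exactly, leaving only the rest of the circuit to track.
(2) A full measurement returns |1000> with probability -sqrt(3)/16 - sqrt(6)/32 + sqrt(2)/8 + 1/4.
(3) The probability of measuring |0011> is 0.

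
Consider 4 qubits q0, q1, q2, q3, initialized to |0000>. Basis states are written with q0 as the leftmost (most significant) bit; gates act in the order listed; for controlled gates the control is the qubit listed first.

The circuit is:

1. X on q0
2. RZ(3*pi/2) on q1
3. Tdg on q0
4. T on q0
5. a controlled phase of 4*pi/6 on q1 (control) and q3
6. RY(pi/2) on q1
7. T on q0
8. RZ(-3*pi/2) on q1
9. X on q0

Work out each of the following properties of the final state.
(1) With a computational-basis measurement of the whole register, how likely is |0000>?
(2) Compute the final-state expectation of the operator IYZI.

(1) The probability of measuring |0000> is 1/2.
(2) The observable IYZI averages to 1.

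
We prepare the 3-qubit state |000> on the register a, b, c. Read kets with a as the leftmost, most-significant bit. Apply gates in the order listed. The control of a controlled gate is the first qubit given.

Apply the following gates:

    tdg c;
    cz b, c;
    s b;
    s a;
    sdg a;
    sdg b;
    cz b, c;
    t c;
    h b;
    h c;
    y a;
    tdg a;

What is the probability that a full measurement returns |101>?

The probability of measuring |101> is 1/4. Key observation: steps 1-8 multiply out to the identity, so the circuit reduces to the remaining gates.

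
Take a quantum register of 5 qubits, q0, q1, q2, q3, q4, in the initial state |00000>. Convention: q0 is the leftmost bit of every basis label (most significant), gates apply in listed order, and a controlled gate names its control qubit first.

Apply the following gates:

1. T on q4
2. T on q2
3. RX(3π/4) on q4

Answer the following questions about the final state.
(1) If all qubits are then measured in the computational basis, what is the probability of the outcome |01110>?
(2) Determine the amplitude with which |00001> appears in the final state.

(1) Outcome |01110> occurs with probability 0.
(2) The final state's coefficient on |00001> equals -I*sqrt(sqrt(2) + 2)/2.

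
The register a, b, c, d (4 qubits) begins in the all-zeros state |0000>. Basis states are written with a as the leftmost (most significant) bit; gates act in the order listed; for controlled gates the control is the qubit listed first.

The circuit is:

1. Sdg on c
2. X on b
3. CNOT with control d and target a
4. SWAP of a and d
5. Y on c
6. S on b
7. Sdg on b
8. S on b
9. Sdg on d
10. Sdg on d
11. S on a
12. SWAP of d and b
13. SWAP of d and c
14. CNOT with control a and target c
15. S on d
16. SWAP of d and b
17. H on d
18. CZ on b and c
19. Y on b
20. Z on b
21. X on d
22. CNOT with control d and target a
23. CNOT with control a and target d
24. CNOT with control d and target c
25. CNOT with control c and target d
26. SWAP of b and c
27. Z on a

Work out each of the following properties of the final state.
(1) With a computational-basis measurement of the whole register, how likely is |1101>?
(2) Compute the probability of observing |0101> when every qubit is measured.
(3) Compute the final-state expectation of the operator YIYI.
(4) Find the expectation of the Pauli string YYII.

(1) A full measurement returns |1101> with probability 1/2.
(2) Outcome |0101> occurs with probability 1/2.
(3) The expectation value of YIYI is 0.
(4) In the final state, YYII has expectation 0.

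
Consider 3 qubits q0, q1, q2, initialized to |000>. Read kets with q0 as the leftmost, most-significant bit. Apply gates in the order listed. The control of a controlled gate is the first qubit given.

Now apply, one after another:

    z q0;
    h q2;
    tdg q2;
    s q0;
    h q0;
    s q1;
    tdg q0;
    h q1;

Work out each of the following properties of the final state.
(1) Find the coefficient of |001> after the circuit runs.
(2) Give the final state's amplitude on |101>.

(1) The final state's coefficient on |001> equals -sqrt(2)*exp(3*I*pi/4)/4.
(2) |101> carries amplitude -sqrt(2)*I/4 in the final state.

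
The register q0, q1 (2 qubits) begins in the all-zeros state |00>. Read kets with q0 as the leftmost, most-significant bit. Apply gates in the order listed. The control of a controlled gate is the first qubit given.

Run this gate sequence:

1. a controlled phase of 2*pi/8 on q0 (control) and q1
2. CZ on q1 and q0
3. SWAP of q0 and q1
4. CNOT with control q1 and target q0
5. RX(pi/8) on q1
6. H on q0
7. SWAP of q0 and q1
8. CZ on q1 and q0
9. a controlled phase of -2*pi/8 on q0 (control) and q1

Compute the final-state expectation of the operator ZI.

The observable ZI averages to sqrt(sqrt(2) + 2)/2.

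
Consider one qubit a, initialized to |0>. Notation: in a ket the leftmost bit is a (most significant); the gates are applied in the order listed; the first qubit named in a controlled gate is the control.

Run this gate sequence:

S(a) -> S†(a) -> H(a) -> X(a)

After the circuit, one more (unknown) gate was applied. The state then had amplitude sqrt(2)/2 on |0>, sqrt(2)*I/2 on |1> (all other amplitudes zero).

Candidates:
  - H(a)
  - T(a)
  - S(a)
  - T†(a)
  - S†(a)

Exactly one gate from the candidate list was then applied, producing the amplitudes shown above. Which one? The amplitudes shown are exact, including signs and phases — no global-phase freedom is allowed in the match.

The applied gate was S(a). Key observation: the block from step 1 through step 2 cancels to the identity and can be dropped.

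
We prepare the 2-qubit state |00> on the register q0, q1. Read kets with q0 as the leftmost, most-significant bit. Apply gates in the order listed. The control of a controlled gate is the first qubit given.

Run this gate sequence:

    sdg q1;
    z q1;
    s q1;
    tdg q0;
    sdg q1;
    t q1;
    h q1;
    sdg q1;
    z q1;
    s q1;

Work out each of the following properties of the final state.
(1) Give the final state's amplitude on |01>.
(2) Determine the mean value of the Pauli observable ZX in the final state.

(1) The final state's coefficient on |01> equals -sqrt(2)/2.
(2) The observable ZX averages to -1.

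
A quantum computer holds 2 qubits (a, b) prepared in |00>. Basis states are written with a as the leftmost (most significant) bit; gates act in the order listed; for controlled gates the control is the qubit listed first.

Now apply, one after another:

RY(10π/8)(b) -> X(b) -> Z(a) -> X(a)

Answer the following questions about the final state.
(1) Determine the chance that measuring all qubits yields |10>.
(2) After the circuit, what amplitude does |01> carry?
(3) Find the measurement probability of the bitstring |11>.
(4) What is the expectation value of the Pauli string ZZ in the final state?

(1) A full measurement returns |10> with probability sqrt(2)/4 + 1/2.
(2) The amplitude on |01> is 0.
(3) Outcome |11> occurs with probability 1/2 - sqrt(2)/4.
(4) The expectation value of ZZ is -sqrt(2)/2.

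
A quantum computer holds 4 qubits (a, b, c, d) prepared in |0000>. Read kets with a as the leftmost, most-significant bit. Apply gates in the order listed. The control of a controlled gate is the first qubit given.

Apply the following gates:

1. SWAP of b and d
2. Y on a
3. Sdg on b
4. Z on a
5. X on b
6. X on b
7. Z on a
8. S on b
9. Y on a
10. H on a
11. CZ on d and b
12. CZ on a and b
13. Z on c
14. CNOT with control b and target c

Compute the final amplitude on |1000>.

The amplitude on |1000> is sqrt(2)/2. Key observation: the block from step 2 through step 9 cancels to the identity and can be dropped.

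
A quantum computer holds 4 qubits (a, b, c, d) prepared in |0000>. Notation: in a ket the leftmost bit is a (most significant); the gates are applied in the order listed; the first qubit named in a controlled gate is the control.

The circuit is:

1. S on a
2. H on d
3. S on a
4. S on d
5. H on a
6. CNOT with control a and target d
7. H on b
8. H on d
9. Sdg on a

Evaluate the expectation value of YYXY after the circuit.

The expectation value of YYXY is 0.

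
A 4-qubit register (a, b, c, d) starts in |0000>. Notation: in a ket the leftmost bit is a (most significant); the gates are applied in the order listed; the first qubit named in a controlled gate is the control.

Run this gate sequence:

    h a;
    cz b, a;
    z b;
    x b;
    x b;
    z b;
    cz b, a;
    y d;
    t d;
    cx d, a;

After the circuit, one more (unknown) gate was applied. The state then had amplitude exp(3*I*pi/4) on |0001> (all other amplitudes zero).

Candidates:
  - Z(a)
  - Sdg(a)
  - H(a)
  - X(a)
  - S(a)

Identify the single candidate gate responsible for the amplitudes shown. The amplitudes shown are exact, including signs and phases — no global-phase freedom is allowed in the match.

It was H(a) that produced the state shown. Key observation: the block from step 2 through step 7 cancels to the identity and can be dropped.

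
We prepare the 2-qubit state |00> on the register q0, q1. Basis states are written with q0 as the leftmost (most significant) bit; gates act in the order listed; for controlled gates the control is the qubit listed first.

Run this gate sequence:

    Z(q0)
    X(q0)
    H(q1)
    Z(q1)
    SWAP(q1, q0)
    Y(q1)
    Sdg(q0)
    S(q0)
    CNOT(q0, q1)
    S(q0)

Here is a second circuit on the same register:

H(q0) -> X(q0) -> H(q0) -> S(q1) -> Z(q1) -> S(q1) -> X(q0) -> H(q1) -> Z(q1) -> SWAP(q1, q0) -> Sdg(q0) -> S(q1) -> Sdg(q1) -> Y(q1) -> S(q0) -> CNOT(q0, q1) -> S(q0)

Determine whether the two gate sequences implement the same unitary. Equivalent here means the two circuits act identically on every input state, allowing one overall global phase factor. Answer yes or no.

Yes: on every input state the two circuits agree up to one overall phase factor.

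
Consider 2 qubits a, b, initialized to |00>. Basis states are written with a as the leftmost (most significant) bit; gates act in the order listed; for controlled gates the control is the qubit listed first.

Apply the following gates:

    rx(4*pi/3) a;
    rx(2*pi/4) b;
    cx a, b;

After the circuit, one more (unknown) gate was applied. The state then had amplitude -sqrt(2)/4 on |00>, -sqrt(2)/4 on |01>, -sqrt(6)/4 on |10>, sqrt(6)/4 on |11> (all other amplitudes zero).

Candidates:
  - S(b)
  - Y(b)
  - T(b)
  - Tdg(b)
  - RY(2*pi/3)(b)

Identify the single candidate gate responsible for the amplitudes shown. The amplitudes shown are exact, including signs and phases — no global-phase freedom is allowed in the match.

The applied gate was S(b).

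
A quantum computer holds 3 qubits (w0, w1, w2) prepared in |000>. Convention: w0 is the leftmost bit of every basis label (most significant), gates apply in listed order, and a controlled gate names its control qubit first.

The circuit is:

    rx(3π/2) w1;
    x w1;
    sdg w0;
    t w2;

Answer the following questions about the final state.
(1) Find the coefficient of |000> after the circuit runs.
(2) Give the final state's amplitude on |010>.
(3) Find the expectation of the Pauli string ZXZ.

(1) The amplitude on |000> is -sqrt(2)*I/2.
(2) |010> carries amplitude -sqrt(2)/2 in the final state.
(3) In the final state, ZXZ has expectation 0.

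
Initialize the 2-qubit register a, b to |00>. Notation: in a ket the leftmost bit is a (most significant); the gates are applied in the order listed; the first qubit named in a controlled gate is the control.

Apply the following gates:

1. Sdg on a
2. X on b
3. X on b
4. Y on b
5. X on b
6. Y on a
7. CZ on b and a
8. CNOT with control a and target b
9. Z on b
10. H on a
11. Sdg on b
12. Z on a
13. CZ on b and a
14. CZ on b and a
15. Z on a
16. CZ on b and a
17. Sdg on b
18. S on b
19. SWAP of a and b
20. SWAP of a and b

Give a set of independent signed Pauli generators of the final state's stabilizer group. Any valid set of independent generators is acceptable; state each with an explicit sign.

The final state is stabilized by the group generated by +XI, -IZ; other independent generating sets are equally valid. Key observation: the block from step 12 through step 15 cancels to the identity and can be dropped.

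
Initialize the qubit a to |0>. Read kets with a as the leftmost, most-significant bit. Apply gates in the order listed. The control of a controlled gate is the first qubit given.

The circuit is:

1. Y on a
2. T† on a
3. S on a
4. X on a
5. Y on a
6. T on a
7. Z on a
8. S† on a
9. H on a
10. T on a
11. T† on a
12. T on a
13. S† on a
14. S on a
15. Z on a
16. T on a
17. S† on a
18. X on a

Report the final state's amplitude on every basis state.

After the circuit, the state carries amplitude sqrt(2)/2 on |0>, sqrt(2)/2 on |1>.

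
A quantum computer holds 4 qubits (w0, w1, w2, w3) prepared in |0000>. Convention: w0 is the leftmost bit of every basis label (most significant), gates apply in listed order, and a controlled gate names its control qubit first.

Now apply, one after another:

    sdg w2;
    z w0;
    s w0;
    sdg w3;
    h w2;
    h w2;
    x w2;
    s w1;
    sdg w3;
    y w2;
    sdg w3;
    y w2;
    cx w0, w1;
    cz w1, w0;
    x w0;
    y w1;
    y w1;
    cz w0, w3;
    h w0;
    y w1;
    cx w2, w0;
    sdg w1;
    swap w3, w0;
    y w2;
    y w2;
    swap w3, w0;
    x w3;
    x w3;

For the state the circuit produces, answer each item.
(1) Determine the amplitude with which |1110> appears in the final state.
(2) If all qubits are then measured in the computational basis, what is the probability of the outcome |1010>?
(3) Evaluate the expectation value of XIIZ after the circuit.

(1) The amplitude on |1110> is sqrt(2)/2. Key observation: gates 23-26 undo each other exactly, leaving only the rest of the circuit to track.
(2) A full measurement returns |1010> with probability 0.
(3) In the final state, XIIZ has expectation -1.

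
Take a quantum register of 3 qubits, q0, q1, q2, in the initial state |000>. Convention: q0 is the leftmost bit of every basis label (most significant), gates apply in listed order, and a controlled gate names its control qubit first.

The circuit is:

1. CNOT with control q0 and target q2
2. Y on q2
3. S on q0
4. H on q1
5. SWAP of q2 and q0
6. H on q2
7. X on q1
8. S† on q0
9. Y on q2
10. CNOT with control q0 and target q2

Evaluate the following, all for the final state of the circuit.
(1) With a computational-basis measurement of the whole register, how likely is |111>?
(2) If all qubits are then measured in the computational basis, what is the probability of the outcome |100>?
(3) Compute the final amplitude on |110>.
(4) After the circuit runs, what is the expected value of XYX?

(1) Outcome |111> occurs with probability 1/4.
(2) Outcome |100> occurs with probability 1/4.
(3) |110> carries amplitude I/2 in the final state.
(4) In the final state, XYX has expectation 0.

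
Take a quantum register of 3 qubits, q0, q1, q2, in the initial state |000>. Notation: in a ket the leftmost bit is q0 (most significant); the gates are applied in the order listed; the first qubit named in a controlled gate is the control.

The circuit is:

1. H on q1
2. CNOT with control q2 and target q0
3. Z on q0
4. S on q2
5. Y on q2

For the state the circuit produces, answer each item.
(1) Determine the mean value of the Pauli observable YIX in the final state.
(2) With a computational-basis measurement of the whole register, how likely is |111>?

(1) In the final state, YIX has expectation 0.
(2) A full measurement returns |111> with probability 0.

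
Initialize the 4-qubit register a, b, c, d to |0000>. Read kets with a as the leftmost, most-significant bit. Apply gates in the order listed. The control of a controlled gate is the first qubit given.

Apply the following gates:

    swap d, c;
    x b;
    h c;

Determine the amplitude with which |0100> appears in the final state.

The final state's coefficient on |0100> equals sqrt(2)/2.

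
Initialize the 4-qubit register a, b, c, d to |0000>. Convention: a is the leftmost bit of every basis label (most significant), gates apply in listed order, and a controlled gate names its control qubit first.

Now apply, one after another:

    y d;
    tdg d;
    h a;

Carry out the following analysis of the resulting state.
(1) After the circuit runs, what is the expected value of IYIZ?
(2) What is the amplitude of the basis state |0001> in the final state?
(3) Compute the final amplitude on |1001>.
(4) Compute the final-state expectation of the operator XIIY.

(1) The observable IYIZ averages to 0.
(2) The final state's coefficient on |0001> equals sqrt(2)*exp(I*pi/4)/2.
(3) |1001> carries amplitude sqrt(2)*exp(I*pi/4)/2 in the final state.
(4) The expectation value of XIIY is 0.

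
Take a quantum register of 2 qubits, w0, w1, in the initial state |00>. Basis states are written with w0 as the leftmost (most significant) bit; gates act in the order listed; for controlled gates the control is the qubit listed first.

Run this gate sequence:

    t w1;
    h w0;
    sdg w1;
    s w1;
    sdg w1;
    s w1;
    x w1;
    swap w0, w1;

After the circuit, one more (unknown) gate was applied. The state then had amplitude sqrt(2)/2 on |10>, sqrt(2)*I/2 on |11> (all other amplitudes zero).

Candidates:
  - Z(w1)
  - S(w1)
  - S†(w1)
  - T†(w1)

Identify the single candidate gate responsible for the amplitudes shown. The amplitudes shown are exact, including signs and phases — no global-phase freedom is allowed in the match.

The unique candidate consistent with the amplitudes is S(w1).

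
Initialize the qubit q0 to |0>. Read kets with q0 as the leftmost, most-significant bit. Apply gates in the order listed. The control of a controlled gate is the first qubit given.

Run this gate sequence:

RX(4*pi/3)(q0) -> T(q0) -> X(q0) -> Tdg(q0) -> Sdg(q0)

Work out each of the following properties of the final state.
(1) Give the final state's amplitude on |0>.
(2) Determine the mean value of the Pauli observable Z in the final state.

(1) The amplitude on |0> is -sqrt(3)*exp(3*I*pi/4)/2.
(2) In the final state, Z has expectation 1/2.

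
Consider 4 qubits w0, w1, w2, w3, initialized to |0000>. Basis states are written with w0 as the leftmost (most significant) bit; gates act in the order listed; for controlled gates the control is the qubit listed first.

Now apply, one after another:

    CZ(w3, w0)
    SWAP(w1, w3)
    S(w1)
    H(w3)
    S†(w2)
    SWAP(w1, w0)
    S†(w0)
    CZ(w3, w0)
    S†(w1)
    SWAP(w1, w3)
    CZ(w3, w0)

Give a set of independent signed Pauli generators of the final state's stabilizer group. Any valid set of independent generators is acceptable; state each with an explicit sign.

The stabilizer group can be generated by +IXII, +ZIII, +IIZI, +IIIZ, among other valid generating sets.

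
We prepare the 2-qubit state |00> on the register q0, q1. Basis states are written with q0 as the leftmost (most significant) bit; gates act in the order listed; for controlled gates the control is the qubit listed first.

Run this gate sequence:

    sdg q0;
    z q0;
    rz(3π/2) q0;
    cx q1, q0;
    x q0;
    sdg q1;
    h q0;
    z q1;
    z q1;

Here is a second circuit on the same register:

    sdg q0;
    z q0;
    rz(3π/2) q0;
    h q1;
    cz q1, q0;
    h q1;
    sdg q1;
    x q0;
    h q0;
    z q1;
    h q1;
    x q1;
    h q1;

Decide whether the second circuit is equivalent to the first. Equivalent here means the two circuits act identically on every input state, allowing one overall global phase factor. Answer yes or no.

No — the two circuits implement different unitaries, even allowing a global phase.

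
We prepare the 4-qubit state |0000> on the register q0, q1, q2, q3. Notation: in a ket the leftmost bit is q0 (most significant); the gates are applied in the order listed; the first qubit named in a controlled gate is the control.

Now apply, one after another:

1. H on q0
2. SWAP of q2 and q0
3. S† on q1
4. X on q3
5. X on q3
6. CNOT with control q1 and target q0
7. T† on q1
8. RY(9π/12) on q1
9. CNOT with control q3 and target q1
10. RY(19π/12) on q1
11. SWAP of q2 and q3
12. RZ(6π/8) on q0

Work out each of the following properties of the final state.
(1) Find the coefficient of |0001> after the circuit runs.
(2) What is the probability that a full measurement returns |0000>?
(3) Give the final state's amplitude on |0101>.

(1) The final state's coefficient on |0001> equals sqrt(6)*exp(5*I*pi/8)/4. Key observation: the block from step 4 through step 5 cancels to the identity and can be dropped.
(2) Outcome |0000> occurs with probability 3/8.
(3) The amplitude on |0101> is sqrt(2)*exp(5*I*pi/8)/4.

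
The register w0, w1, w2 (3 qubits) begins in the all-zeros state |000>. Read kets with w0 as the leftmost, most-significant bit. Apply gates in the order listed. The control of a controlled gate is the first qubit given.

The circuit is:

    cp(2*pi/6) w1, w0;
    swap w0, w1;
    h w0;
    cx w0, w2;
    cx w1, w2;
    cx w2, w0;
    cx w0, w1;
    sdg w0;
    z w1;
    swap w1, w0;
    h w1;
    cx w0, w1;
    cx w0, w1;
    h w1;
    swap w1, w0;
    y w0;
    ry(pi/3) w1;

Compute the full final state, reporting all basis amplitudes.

The resulting statevector has amplitude 0 on |000>, 0 on |001>, 0 on |010>, 0 on |011>, sqrt(6)*I/4 on |100>, sqrt(6)*I/4 on |101>, sqrt(2)*I/4 on |110>, sqrt(2)*I/4 on |111>.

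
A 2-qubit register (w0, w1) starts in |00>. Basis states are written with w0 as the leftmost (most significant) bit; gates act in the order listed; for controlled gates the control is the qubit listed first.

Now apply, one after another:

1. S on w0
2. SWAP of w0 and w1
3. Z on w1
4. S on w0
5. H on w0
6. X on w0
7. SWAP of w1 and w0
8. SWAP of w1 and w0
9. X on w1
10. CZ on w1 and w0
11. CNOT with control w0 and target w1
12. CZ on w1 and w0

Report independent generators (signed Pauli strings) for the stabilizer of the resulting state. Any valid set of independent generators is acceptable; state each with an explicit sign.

The final state is stabilized by the group generated by -XX, -ZZ; other independent generating sets are equally valid.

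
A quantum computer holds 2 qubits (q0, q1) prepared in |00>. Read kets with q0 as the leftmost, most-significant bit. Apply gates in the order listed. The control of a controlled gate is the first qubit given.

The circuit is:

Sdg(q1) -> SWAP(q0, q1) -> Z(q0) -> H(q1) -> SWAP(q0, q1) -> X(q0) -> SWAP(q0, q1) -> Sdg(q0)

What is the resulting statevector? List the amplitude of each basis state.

After the circuit, the state carries amplitude sqrt(2)/2 on |00>, sqrt(2)/2 on |01>, 0 on |10>, 0 on |11>.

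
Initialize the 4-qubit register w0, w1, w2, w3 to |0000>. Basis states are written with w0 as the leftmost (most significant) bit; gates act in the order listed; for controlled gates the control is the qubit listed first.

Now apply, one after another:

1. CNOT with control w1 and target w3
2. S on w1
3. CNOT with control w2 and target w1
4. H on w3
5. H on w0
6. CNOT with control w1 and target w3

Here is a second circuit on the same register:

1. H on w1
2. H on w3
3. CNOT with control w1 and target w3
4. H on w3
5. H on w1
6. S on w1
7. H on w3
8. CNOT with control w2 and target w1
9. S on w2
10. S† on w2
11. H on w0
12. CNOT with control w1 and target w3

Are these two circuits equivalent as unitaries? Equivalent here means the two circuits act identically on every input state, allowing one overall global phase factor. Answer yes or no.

No: there is an input state on which the two circuits produce genuinely different outputs (not merely differing by a phase).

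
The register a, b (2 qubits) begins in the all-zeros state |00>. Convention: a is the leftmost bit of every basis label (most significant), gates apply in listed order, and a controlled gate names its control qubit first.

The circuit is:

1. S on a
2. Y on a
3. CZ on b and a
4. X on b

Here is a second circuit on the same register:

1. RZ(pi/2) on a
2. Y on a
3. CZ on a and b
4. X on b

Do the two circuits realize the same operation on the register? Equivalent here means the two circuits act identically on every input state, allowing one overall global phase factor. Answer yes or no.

Yes — the two circuits implement the same unitary up to a global phase.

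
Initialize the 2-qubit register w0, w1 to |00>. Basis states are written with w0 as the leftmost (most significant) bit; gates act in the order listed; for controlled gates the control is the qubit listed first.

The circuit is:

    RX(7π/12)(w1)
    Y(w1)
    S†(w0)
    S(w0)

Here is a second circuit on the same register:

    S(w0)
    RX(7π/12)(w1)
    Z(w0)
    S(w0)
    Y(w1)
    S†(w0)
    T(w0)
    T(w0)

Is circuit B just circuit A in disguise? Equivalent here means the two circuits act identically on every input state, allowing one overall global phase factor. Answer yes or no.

Yes — the two circuits implement the same unitary up to a global phase.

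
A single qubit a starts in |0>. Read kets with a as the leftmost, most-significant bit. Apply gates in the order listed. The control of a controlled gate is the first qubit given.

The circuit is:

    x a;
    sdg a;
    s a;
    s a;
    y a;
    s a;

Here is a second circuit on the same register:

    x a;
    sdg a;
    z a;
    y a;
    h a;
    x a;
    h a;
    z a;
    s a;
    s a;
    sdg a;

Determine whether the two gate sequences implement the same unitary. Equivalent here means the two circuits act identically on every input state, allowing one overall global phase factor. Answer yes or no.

Yes — the two circuits implement the same unitary up to a global phase.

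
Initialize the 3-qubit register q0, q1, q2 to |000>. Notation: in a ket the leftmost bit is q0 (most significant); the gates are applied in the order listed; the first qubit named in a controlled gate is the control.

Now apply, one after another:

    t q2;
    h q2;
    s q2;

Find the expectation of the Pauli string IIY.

In the final state, IIY has expectation 1.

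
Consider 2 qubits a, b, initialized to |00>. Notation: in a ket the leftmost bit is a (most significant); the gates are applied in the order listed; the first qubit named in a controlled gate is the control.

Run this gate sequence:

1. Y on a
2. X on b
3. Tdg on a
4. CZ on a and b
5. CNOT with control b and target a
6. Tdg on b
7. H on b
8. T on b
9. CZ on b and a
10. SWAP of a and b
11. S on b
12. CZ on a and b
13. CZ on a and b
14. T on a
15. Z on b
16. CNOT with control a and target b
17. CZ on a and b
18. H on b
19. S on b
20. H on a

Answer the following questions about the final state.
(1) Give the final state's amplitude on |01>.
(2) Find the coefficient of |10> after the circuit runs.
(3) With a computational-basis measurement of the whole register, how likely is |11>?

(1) The amplitude on |01> is sqrt(2)*(-1 - I)/4.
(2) The final state's coefficient on |10> equals sqrt(2)*(-1 + I)/4.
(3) A full measurement returns |11> with probability 1/4.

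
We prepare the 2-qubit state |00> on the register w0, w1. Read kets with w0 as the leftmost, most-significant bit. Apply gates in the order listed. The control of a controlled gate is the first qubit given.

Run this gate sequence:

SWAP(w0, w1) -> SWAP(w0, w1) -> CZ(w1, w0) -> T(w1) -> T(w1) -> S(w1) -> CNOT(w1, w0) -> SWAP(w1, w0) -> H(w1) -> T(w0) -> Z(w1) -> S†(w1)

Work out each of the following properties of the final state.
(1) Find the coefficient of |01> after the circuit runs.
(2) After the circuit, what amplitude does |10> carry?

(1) |01> carries amplitude sqrt(2)*I/2 in the final state.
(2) The final state's coefficient on |10> equals 0.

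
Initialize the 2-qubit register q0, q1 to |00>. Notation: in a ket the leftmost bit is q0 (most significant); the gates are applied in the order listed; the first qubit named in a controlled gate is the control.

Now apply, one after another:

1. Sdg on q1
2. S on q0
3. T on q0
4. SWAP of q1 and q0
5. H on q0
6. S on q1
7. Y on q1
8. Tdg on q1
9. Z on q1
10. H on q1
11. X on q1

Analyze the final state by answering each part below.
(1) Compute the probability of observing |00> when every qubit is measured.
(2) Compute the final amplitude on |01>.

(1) Outcome |00> occurs with probability 1/4.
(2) The amplitude on |01> is -exp(I*pi/4)/2.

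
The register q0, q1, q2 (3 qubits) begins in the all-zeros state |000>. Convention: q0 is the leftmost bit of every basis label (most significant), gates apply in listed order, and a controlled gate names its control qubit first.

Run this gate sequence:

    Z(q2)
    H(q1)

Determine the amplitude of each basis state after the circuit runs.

The final amplitudes are sqrt(2)/2 on |000>, sqrt(2)/2 on |010>, and 0 on every other basis state.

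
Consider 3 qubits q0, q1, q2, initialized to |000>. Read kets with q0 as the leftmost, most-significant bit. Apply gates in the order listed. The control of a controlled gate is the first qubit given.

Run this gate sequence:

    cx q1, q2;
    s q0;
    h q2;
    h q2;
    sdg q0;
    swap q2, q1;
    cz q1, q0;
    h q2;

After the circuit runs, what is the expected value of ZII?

In the final state, ZII has expectation 1. Key observation: gates 2-5 undo each other exactly, leaving only the rest of the circuit to track.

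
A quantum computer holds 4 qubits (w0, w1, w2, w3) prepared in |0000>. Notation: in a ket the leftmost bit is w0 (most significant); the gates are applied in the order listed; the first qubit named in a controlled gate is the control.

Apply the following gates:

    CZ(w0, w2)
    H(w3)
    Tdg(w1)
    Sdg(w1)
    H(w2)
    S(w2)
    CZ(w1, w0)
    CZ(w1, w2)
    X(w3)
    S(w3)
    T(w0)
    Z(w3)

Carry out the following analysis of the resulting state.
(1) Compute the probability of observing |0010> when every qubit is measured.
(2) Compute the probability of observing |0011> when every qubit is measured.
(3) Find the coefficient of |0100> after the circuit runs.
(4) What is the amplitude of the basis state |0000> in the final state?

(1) Outcome |0010> occurs with probability 1/4.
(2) The probability of measuring |0011> is 1/4.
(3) |0100> carries amplitude 0 in the final state.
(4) |0000> carries amplitude 1/2 in the final state.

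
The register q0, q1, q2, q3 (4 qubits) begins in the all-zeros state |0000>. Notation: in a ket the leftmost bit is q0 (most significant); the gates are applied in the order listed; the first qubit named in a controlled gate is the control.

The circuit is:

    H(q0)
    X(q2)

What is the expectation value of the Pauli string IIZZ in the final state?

The expectation value of IIZZ is -1.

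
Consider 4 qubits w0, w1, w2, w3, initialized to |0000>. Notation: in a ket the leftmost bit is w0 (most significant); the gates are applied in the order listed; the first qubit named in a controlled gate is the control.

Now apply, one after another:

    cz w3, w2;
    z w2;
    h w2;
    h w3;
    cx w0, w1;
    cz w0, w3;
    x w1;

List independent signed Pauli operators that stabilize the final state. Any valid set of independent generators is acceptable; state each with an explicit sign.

The stabilizer group can be generated by +IIXI, +IIIX, +ZIII, -IZII, among other valid generating sets.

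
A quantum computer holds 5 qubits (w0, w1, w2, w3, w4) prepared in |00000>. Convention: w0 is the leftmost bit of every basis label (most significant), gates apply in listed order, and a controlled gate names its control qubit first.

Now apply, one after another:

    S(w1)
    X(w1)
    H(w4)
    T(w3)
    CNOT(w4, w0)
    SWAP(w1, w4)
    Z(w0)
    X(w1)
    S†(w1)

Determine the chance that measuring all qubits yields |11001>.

Outcome |11001> occurs with probability 0.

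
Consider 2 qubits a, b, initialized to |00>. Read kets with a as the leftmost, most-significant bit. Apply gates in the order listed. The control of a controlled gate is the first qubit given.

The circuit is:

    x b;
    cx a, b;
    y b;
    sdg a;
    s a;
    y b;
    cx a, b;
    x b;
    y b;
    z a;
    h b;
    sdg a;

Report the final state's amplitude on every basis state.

After the circuit, the state carries amplitude sqrt(2)*I/2 on |00>, -sqrt(2)*I/2 on |01>, 0 on |10>, 0 on |11>.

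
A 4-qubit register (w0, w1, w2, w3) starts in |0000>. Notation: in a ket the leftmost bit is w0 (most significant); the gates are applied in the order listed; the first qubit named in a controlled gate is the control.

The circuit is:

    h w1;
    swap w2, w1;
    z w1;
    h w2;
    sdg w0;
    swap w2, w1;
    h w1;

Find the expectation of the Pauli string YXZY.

The expectation value of YXZY is 0.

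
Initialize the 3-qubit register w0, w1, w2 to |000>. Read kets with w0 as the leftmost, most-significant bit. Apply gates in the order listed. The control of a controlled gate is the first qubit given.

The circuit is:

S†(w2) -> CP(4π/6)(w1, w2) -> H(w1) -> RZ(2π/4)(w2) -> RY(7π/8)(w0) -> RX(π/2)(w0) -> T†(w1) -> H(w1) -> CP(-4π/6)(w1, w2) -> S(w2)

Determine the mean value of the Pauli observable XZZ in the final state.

The expectation value of XZZ is sqrt(4 - 2*sqrt(2))/4.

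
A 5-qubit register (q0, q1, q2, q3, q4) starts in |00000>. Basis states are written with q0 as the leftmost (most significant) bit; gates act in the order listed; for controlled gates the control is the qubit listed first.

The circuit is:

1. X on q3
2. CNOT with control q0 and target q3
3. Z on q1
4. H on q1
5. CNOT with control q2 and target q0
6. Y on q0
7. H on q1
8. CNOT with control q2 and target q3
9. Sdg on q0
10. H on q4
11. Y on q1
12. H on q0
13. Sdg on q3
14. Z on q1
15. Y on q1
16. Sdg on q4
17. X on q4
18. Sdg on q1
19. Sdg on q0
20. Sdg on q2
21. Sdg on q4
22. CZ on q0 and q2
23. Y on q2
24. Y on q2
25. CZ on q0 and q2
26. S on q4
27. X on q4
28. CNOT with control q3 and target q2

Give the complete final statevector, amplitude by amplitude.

After the circuit, the state carries amplitude I/2 on |00110>, 1/2 on |00111>, -1/2 on |10110>, I/2 on |10111>, and 0 on every other basis state.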